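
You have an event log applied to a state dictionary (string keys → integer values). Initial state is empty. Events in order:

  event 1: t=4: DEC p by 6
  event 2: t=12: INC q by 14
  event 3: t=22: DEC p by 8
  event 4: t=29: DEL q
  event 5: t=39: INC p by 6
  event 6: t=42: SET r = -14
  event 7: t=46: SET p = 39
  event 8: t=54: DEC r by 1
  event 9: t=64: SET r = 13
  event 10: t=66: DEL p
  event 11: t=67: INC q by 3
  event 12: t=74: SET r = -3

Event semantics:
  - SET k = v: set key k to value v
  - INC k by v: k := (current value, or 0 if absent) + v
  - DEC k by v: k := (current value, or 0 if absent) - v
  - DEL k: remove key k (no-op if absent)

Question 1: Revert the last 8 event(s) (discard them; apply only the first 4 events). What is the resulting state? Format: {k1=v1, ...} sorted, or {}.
Keep first 4 events (discard last 8):
  after event 1 (t=4: DEC p by 6): {p=-6}
  after event 2 (t=12: INC q by 14): {p=-6, q=14}
  after event 3 (t=22: DEC p by 8): {p=-14, q=14}
  after event 4 (t=29: DEL q): {p=-14}

Answer: {p=-14}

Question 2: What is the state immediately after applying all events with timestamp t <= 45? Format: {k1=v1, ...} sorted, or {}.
Apply events with t <= 45 (6 events):
  after event 1 (t=4: DEC p by 6): {p=-6}
  after event 2 (t=12: INC q by 14): {p=-6, q=14}
  after event 3 (t=22: DEC p by 8): {p=-14, q=14}
  after event 4 (t=29: DEL q): {p=-14}
  after event 5 (t=39: INC p by 6): {p=-8}
  after event 6 (t=42: SET r = -14): {p=-8, r=-14}

Answer: {p=-8, r=-14}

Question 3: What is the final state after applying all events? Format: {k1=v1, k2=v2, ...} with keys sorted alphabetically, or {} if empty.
Answer: {q=3, r=-3}

Derivation:
  after event 1 (t=4: DEC p by 6): {p=-6}
  after event 2 (t=12: INC q by 14): {p=-6, q=14}
  after event 3 (t=22: DEC p by 8): {p=-14, q=14}
  after event 4 (t=29: DEL q): {p=-14}
  after event 5 (t=39: INC p by 6): {p=-8}
  after event 6 (t=42: SET r = -14): {p=-8, r=-14}
  after event 7 (t=46: SET p = 39): {p=39, r=-14}
  after event 8 (t=54: DEC r by 1): {p=39, r=-15}
  after event 9 (t=64: SET r = 13): {p=39, r=13}
  after event 10 (t=66: DEL p): {r=13}
  after event 11 (t=67: INC q by 3): {q=3, r=13}
  after event 12 (t=74: SET r = -3): {q=3, r=-3}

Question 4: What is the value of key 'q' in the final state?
Track key 'q' through all 12 events:
  event 1 (t=4: DEC p by 6): q unchanged
  event 2 (t=12: INC q by 14): q (absent) -> 14
  event 3 (t=22: DEC p by 8): q unchanged
  event 4 (t=29: DEL q): q 14 -> (absent)
  event 5 (t=39: INC p by 6): q unchanged
  event 6 (t=42: SET r = -14): q unchanged
  event 7 (t=46: SET p = 39): q unchanged
  event 8 (t=54: DEC r by 1): q unchanged
  event 9 (t=64: SET r = 13): q unchanged
  event 10 (t=66: DEL p): q unchanged
  event 11 (t=67: INC q by 3): q (absent) -> 3
  event 12 (t=74: SET r = -3): q unchanged
Final: q = 3

Answer: 3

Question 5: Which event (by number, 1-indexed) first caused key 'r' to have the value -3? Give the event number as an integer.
Answer: 12

Derivation:
Looking for first event where r becomes -3:
  event 6: r = -14
  event 7: r = -14
  event 8: r = -15
  event 9: r = 13
  event 10: r = 13
  event 11: r = 13
  event 12: r 13 -> -3  <-- first match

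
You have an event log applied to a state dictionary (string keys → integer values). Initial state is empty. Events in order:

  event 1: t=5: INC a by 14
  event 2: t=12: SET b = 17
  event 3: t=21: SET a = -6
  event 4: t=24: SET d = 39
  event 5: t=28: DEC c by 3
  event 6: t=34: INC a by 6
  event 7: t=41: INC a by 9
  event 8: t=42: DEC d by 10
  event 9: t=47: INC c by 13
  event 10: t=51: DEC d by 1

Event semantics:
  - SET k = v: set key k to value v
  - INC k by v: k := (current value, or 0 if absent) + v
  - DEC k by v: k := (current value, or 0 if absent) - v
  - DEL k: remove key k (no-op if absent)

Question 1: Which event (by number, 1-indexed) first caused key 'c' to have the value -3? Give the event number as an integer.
Looking for first event where c becomes -3:
  event 5: c (absent) -> -3  <-- first match

Answer: 5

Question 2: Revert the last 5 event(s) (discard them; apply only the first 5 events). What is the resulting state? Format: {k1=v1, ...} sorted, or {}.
Keep first 5 events (discard last 5):
  after event 1 (t=5: INC a by 14): {a=14}
  after event 2 (t=12: SET b = 17): {a=14, b=17}
  after event 3 (t=21: SET a = -6): {a=-6, b=17}
  after event 4 (t=24: SET d = 39): {a=-6, b=17, d=39}
  after event 5 (t=28: DEC c by 3): {a=-6, b=17, c=-3, d=39}

Answer: {a=-6, b=17, c=-3, d=39}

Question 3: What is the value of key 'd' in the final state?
Track key 'd' through all 10 events:
  event 1 (t=5: INC a by 14): d unchanged
  event 2 (t=12: SET b = 17): d unchanged
  event 3 (t=21: SET a = -6): d unchanged
  event 4 (t=24: SET d = 39): d (absent) -> 39
  event 5 (t=28: DEC c by 3): d unchanged
  event 6 (t=34: INC a by 6): d unchanged
  event 7 (t=41: INC a by 9): d unchanged
  event 8 (t=42: DEC d by 10): d 39 -> 29
  event 9 (t=47: INC c by 13): d unchanged
  event 10 (t=51: DEC d by 1): d 29 -> 28
Final: d = 28

Answer: 28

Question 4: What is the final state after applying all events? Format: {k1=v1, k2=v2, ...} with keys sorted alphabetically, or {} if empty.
  after event 1 (t=5: INC a by 14): {a=14}
  after event 2 (t=12: SET b = 17): {a=14, b=17}
  after event 3 (t=21: SET a = -6): {a=-6, b=17}
  after event 4 (t=24: SET d = 39): {a=-6, b=17, d=39}
  after event 5 (t=28: DEC c by 3): {a=-6, b=17, c=-3, d=39}
  after event 6 (t=34: INC a by 6): {a=0, b=17, c=-3, d=39}
  after event 7 (t=41: INC a by 9): {a=9, b=17, c=-3, d=39}
  after event 8 (t=42: DEC d by 10): {a=9, b=17, c=-3, d=29}
  after event 9 (t=47: INC c by 13): {a=9, b=17, c=10, d=29}
  after event 10 (t=51: DEC d by 1): {a=9, b=17, c=10, d=28}

Answer: {a=9, b=17, c=10, d=28}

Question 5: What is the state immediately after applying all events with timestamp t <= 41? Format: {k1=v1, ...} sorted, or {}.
Apply events with t <= 41 (7 events):
  after event 1 (t=5: INC a by 14): {a=14}
  after event 2 (t=12: SET b = 17): {a=14, b=17}
  after event 3 (t=21: SET a = -6): {a=-6, b=17}
  after event 4 (t=24: SET d = 39): {a=-6, b=17, d=39}
  after event 5 (t=28: DEC c by 3): {a=-6, b=17, c=-3, d=39}
  after event 6 (t=34: INC a by 6): {a=0, b=17, c=-3, d=39}
  after event 7 (t=41: INC a by 9): {a=9, b=17, c=-3, d=39}

Answer: {a=9, b=17, c=-3, d=39}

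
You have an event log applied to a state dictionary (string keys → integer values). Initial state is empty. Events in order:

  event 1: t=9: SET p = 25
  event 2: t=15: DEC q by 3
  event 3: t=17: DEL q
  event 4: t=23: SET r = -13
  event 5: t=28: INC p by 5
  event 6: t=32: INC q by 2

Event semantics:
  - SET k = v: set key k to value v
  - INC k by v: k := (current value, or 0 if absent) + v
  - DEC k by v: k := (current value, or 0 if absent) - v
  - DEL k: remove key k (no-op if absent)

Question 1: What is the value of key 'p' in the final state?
Answer: 30

Derivation:
Track key 'p' through all 6 events:
  event 1 (t=9: SET p = 25): p (absent) -> 25
  event 2 (t=15: DEC q by 3): p unchanged
  event 3 (t=17: DEL q): p unchanged
  event 4 (t=23: SET r = -13): p unchanged
  event 5 (t=28: INC p by 5): p 25 -> 30
  event 6 (t=32: INC q by 2): p unchanged
Final: p = 30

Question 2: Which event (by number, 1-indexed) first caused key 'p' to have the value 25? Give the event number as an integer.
Looking for first event where p becomes 25:
  event 1: p (absent) -> 25  <-- first match

Answer: 1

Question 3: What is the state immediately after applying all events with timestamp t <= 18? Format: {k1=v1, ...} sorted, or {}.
Apply events with t <= 18 (3 events):
  after event 1 (t=9: SET p = 25): {p=25}
  after event 2 (t=15: DEC q by 3): {p=25, q=-3}
  after event 3 (t=17: DEL q): {p=25}

Answer: {p=25}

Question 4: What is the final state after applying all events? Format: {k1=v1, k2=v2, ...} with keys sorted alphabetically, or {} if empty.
Answer: {p=30, q=2, r=-13}

Derivation:
  after event 1 (t=9: SET p = 25): {p=25}
  after event 2 (t=15: DEC q by 3): {p=25, q=-3}
  after event 3 (t=17: DEL q): {p=25}
  after event 4 (t=23: SET r = -13): {p=25, r=-13}
  after event 5 (t=28: INC p by 5): {p=30, r=-13}
  after event 6 (t=32: INC q by 2): {p=30, q=2, r=-13}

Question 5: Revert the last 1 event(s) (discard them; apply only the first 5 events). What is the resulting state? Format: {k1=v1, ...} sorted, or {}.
Answer: {p=30, r=-13}

Derivation:
Keep first 5 events (discard last 1):
  after event 1 (t=9: SET p = 25): {p=25}
  after event 2 (t=15: DEC q by 3): {p=25, q=-3}
  after event 3 (t=17: DEL q): {p=25}
  after event 4 (t=23: SET r = -13): {p=25, r=-13}
  after event 5 (t=28: INC p by 5): {p=30, r=-13}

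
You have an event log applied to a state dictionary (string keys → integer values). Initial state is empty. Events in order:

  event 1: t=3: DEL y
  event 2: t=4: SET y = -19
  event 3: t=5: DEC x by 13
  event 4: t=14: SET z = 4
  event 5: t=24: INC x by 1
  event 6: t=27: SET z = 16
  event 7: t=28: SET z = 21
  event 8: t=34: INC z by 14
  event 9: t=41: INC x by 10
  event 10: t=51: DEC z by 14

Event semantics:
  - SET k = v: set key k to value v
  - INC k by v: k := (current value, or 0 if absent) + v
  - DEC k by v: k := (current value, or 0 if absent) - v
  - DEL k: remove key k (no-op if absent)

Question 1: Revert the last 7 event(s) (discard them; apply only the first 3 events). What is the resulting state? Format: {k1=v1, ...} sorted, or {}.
Answer: {x=-13, y=-19}

Derivation:
Keep first 3 events (discard last 7):
  after event 1 (t=3: DEL y): {}
  after event 2 (t=4: SET y = -19): {y=-19}
  after event 3 (t=5: DEC x by 13): {x=-13, y=-19}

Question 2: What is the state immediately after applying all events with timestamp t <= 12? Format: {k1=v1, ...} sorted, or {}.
Answer: {x=-13, y=-19}

Derivation:
Apply events with t <= 12 (3 events):
  after event 1 (t=3: DEL y): {}
  after event 2 (t=4: SET y = -19): {y=-19}
  after event 3 (t=5: DEC x by 13): {x=-13, y=-19}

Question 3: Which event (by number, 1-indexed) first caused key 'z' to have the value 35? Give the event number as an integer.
Answer: 8

Derivation:
Looking for first event where z becomes 35:
  event 4: z = 4
  event 5: z = 4
  event 6: z = 16
  event 7: z = 21
  event 8: z 21 -> 35  <-- first match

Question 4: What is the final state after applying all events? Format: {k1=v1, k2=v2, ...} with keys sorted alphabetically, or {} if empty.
  after event 1 (t=3: DEL y): {}
  after event 2 (t=4: SET y = -19): {y=-19}
  after event 3 (t=5: DEC x by 13): {x=-13, y=-19}
  after event 4 (t=14: SET z = 4): {x=-13, y=-19, z=4}
  after event 5 (t=24: INC x by 1): {x=-12, y=-19, z=4}
  after event 6 (t=27: SET z = 16): {x=-12, y=-19, z=16}
  after event 7 (t=28: SET z = 21): {x=-12, y=-19, z=21}
  after event 8 (t=34: INC z by 14): {x=-12, y=-19, z=35}
  after event 9 (t=41: INC x by 10): {x=-2, y=-19, z=35}
  after event 10 (t=51: DEC z by 14): {x=-2, y=-19, z=21}

Answer: {x=-2, y=-19, z=21}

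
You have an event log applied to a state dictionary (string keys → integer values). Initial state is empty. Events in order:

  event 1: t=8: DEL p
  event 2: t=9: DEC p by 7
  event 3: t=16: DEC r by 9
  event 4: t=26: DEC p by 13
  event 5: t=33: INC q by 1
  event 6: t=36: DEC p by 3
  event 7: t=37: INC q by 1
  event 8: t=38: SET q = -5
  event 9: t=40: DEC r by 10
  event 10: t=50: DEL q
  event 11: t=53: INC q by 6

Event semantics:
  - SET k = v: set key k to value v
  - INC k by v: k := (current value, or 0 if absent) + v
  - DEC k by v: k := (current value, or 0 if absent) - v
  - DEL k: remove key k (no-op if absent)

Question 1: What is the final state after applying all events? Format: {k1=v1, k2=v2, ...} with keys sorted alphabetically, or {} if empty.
  after event 1 (t=8: DEL p): {}
  after event 2 (t=9: DEC p by 7): {p=-7}
  after event 3 (t=16: DEC r by 9): {p=-7, r=-9}
  after event 4 (t=26: DEC p by 13): {p=-20, r=-9}
  after event 5 (t=33: INC q by 1): {p=-20, q=1, r=-9}
  after event 6 (t=36: DEC p by 3): {p=-23, q=1, r=-9}
  after event 7 (t=37: INC q by 1): {p=-23, q=2, r=-9}
  after event 8 (t=38: SET q = -5): {p=-23, q=-5, r=-9}
  after event 9 (t=40: DEC r by 10): {p=-23, q=-5, r=-19}
  after event 10 (t=50: DEL q): {p=-23, r=-19}
  after event 11 (t=53: INC q by 6): {p=-23, q=6, r=-19}

Answer: {p=-23, q=6, r=-19}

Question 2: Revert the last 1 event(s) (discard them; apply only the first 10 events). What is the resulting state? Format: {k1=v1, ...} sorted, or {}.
Answer: {p=-23, r=-19}

Derivation:
Keep first 10 events (discard last 1):
  after event 1 (t=8: DEL p): {}
  after event 2 (t=9: DEC p by 7): {p=-7}
  after event 3 (t=16: DEC r by 9): {p=-7, r=-9}
  after event 4 (t=26: DEC p by 13): {p=-20, r=-9}
  after event 5 (t=33: INC q by 1): {p=-20, q=1, r=-9}
  after event 6 (t=36: DEC p by 3): {p=-23, q=1, r=-9}
  after event 7 (t=37: INC q by 1): {p=-23, q=2, r=-9}
  after event 8 (t=38: SET q = -5): {p=-23, q=-5, r=-9}
  after event 9 (t=40: DEC r by 10): {p=-23, q=-5, r=-19}
  after event 10 (t=50: DEL q): {p=-23, r=-19}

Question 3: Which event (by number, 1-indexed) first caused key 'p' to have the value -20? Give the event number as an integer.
Answer: 4

Derivation:
Looking for first event where p becomes -20:
  event 2: p = -7
  event 3: p = -7
  event 4: p -7 -> -20  <-- first match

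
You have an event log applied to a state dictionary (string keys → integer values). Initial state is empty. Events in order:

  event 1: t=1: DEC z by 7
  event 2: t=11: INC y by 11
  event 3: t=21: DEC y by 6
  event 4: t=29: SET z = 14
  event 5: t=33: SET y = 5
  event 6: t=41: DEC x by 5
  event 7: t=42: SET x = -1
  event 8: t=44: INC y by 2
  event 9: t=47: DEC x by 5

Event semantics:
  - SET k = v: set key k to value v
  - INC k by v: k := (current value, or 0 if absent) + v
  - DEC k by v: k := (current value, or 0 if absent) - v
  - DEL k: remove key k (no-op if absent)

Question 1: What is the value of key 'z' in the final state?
Answer: 14

Derivation:
Track key 'z' through all 9 events:
  event 1 (t=1: DEC z by 7): z (absent) -> -7
  event 2 (t=11: INC y by 11): z unchanged
  event 3 (t=21: DEC y by 6): z unchanged
  event 4 (t=29: SET z = 14): z -7 -> 14
  event 5 (t=33: SET y = 5): z unchanged
  event 6 (t=41: DEC x by 5): z unchanged
  event 7 (t=42: SET x = -1): z unchanged
  event 8 (t=44: INC y by 2): z unchanged
  event 9 (t=47: DEC x by 5): z unchanged
Final: z = 14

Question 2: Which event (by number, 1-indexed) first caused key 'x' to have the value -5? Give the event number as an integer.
Answer: 6

Derivation:
Looking for first event where x becomes -5:
  event 6: x (absent) -> -5  <-- first match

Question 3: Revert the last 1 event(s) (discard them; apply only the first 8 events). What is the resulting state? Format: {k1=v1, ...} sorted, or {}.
Keep first 8 events (discard last 1):
  after event 1 (t=1: DEC z by 7): {z=-7}
  after event 2 (t=11: INC y by 11): {y=11, z=-7}
  after event 3 (t=21: DEC y by 6): {y=5, z=-7}
  after event 4 (t=29: SET z = 14): {y=5, z=14}
  after event 5 (t=33: SET y = 5): {y=5, z=14}
  after event 6 (t=41: DEC x by 5): {x=-5, y=5, z=14}
  after event 7 (t=42: SET x = -1): {x=-1, y=5, z=14}
  after event 8 (t=44: INC y by 2): {x=-1, y=7, z=14}

Answer: {x=-1, y=7, z=14}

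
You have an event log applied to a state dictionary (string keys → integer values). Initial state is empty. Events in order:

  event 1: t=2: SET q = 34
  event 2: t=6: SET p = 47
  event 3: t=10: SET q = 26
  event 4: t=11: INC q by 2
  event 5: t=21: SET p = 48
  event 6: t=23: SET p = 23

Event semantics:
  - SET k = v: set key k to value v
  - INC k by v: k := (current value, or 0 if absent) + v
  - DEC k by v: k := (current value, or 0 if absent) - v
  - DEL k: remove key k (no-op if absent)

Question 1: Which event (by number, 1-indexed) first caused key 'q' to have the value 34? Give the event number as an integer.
Answer: 1

Derivation:
Looking for first event where q becomes 34:
  event 1: q (absent) -> 34  <-- first match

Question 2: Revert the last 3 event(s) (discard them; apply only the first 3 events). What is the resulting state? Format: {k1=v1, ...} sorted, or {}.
Answer: {p=47, q=26}

Derivation:
Keep first 3 events (discard last 3):
  after event 1 (t=2: SET q = 34): {q=34}
  after event 2 (t=6: SET p = 47): {p=47, q=34}
  after event 3 (t=10: SET q = 26): {p=47, q=26}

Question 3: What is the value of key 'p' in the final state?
Track key 'p' through all 6 events:
  event 1 (t=2: SET q = 34): p unchanged
  event 2 (t=6: SET p = 47): p (absent) -> 47
  event 3 (t=10: SET q = 26): p unchanged
  event 4 (t=11: INC q by 2): p unchanged
  event 5 (t=21: SET p = 48): p 47 -> 48
  event 6 (t=23: SET p = 23): p 48 -> 23
Final: p = 23

Answer: 23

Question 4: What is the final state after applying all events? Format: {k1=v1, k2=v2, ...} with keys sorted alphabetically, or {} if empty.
  after event 1 (t=2: SET q = 34): {q=34}
  after event 2 (t=6: SET p = 47): {p=47, q=34}
  after event 3 (t=10: SET q = 26): {p=47, q=26}
  after event 4 (t=11: INC q by 2): {p=47, q=28}
  after event 5 (t=21: SET p = 48): {p=48, q=28}
  after event 6 (t=23: SET p = 23): {p=23, q=28}

Answer: {p=23, q=28}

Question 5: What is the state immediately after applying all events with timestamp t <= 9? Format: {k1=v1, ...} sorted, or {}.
Apply events with t <= 9 (2 events):
  after event 1 (t=2: SET q = 34): {q=34}
  after event 2 (t=6: SET p = 47): {p=47, q=34}

Answer: {p=47, q=34}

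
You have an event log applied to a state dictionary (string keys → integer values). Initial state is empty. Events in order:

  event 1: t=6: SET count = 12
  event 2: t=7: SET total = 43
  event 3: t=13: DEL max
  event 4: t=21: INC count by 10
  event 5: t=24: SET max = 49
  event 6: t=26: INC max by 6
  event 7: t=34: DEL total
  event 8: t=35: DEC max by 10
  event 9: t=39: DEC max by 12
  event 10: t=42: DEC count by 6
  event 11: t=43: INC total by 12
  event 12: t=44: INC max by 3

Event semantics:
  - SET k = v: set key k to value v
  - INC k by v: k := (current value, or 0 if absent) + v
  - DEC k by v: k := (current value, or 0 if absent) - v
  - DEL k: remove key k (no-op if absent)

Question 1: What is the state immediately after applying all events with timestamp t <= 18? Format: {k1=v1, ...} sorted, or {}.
Apply events with t <= 18 (3 events):
  after event 1 (t=6: SET count = 12): {count=12}
  after event 2 (t=7: SET total = 43): {count=12, total=43}
  after event 3 (t=13: DEL max): {count=12, total=43}

Answer: {count=12, total=43}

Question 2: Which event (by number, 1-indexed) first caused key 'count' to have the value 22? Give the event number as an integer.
Looking for first event where count becomes 22:
  event 1: count = 12
  event 2: count = 12
  event 3: count = 12
  event 4: count 12 -> 22  <-- first match

Answer: 4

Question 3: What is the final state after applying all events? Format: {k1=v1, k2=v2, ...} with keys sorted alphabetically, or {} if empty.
  after event 1 (t=6: SET count = 12): {count=12}
  after event 2 (t=7: SET total = 43): {count=12, total=43}
  after event 3 (t=13: DEL max): {count=12, total=43}
  after event 4 (t=21: INC count by 10): {count=22, total=43}
  after event 5 (t=24: SET max = 49): {count=22, max=49, total=43}
  after event 6 (t=26: INC max by 6): {count=22, max=55, total=43}
  after event 7 (t=34: DEL total): {count=22, max=55}
  after event 8 (t=35: DEC max by 10): {count=22, max=45}
  after event 9 (t=39: DEC max by 12): {count=22, max=33}
  after event 10 (t=42: DEC count by 6): {count=16, max=33}
  after event 11 (t=43: INC total by 12): {count=16, max=33, total=12}
  after event 12 (t=44: INC max by 3): {count=16, max=36, total=12}

Answer: {count=16, max=36, total=12}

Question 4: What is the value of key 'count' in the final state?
Track key 'count' through all 12 events:
  event 1 (t=6: SET count = 12): count (absent) -> 12
  event 2 (t=7: SET total = 43): count unchanged
  event 3 (t=13: DEL max): count unchanged
  event 4 (t=21: INC count by 10): count 12 -> 22
  event 5 (t=24: SET max = 49): count unchanged
  event 6 (t=26: INC max by 6): count unchanged
  event 7 (t=34: DEL total): count unchanged
  event 8 (t=35: DEC max by 10): count unchanged
  event 9 (t=39: DEC max by 12): count unchanged
  event 10 (t=42: DEC count by 6): count 22 -> 16
  event 11 (t=43: INC total by 12): count unchanged
  event 12 (t=44: INC max by 3): count unchanged
Final: count = 16

Answer: 16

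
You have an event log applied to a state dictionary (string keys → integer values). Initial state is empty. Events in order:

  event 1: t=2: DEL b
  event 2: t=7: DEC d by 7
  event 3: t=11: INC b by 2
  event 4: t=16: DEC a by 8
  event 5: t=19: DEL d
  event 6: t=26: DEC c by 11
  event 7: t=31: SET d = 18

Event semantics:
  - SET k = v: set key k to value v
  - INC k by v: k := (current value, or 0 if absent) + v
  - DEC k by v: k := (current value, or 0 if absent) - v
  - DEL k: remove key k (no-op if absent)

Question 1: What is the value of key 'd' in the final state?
Answer: 18

Derivation:
Track key 'd' through all 7 events:
  event 1 (t=2: DEL b): d unchanged
  event 2 (t=7: DEC d by 7): d (absent) -> -7
  event 3 (t=11: INC b by 2): d unchanged
  event 4 (t=16: DEC a by 8): d unchanged
  event 5 (t=19: DEL d): d -7 -> (absent)
  event 6 (t=26: DEC c by 11): d unchanged
  event 7 (t=31: SET d = 18): d (absent) -> 18
Final: d = 18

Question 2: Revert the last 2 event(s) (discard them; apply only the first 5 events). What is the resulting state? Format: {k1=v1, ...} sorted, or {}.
Keep first 5 events (discard last 2):
  after event 1 (t=2: DEL b): {}
  after event 2 (t=7: DEC d by 7): {d=-7}
  after event 3 (t=11: INC b by 2): {b=2, d=-7}
  after event 4 (t=16: DEC a by 8): {a=-8, b=2, d=-7}
  after event 5 (t=19: DEL d): {a=-8, b=2}

Answer: {a=-8, b=2}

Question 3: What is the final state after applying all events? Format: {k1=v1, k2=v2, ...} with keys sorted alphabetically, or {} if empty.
  after event 1 (t=2: DEL b): {}
  after event 2 (t=7: DEC d by 7): {d=-7}
  after event 3 (t=11: INC b by 2): {b=2, d=-7}
  after event 4 (t=16: DEC a by 8): {a=-8, b=2, d=-7}
  after event 5 (t=19: DEL d): {a=-8, b=2}
  after event 6 (t=26: DEC c by 11): {a=-8, b=2, c=-11}
  after event 7 (t=31: SET d = 18): {a=-8, b=2, c=-11, d=18}

Answer: {a=-8, b=2, c=-11, d=18}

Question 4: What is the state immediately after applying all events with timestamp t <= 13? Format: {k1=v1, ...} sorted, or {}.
Apply events with t <= 13 (3 events):
  after event 1 (t=2: DEL b): {}
  after event 2 (t=7: DEC d by 7): {d=-7}
  after event 3 (t=11: INC b by 2): {b=2, d=-7}

Answer: {b=2, d=-7}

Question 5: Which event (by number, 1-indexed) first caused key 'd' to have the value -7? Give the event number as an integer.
Answer: 2

Derivation:
Looking for first event where d becomes -7:
  event 2: d (absent) -> -7  <-- first match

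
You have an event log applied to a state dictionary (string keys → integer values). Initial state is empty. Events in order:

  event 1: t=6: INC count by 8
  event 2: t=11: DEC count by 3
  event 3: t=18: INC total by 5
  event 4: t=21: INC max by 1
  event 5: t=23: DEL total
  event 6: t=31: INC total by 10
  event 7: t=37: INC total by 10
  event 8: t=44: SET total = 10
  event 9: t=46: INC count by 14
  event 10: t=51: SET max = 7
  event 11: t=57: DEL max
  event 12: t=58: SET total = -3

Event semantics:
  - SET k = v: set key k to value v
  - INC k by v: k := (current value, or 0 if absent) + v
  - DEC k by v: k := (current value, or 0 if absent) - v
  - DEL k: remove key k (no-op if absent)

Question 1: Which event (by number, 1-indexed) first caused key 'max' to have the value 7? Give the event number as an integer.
Answer: 10

Derivation:
Looking for first event where max becomes 7:
  event 4: max = 1
  event 5: max = 1
  event 6: max = 1
  event 7: max = 1
  event 8: max = 1
  event 9: max = 1
  event 10: max 1 -> 7  <-- first match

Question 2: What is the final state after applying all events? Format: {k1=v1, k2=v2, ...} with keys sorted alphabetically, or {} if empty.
  after event 1 (t=6: INC count by 8): {count=8}
  after event 2 (t=11: DEC count by 3): {count=5}
  after event 3 (t=18: INC total by 5): {count=5, total=5}
  after event 4 (t=21: INC max by 1): {count=5, max=1, total=5}
  after event 5 (t=23: DEL total): {count=5, max=1}
  after event 6 (t=31: INC total by 10): {count=5, max=1, total=10}
  after event 7 (t=37: INC total by 10): {count=5, max=1, total=20}
  after event 8 (t=44: SET total = 10): {count=5, max=1, total=10}
  after event 9 (t=46: INC count by 14): {count=19, max=1, total=10}
  after event 10 (t=51: SET max = 7): {count=19, max=7, total=10}
  after event 11 (t=57: DEL max): {count=19, total=10}
  after event 12 (t=58: SET total = -3): {count=19, total=-3}

Answer: {count=19, total=-3}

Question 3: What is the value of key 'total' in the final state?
Track key 'total' through all 12 events:
  event 1 (t=6: INC count by 8): total unchanged
  event 2 (t=11: DEC count by 3): total unchanged
  event 3 (t=18: INC total by 5): total (absent) -> 5
  event 4 (t=21: INC max by 1): total unchanged
  event 5 (t=23: DEL total): total 5 -> (absent)
  event 6 (t=31: INC total by 10): total (absent) -> 10
  event 7 (t=37: INC total by 10): total 10 -> 20
  event 8 (t=44: SET total = 10): total 20 -> 10
  event 9 (t=46: INC count by 14): total unchanged
  event 10 (t=51: SET max = 7): total unchanged
  event 11 (t=57: DEL max): total unchanged
  event 12 (t=58: SET total = -3): total 10 -> -3
Final: total = -3

Answer: -3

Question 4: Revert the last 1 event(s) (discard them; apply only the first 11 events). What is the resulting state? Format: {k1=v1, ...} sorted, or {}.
Keep first 11 events (discard last 1):
  after event 1 (t=6: INC count by 8): {count=8}
  after event 2 (t=11: DEC count by 3): {count=5}
  after event 3 (t=18: INC total by 5): {count=5, total=5}
  after event 4 (t=21: INC max by 1): {count=5, max=1, total=5}
  after event 5 (t=23: DEL total): {count=5, max=1}
  after event 6 (t=31: INC total by 10): {count=5, max=1, total=10}
  after event 7 (t=37: INC total by 10): {count=5, max=1, total=20}
  after event 8 (t=44: SET total = 10): {count=5, max=1, total=10}
  after event 9 (t=46: INC count by 14): {count=19, max=1, total=10}
  after event 10 (t=51: SET max = 7): {count=19, max=7, total=10}
  after event 11 (t=57: DEL max): {count=19, total=10}

Answer: {count=19, total=10}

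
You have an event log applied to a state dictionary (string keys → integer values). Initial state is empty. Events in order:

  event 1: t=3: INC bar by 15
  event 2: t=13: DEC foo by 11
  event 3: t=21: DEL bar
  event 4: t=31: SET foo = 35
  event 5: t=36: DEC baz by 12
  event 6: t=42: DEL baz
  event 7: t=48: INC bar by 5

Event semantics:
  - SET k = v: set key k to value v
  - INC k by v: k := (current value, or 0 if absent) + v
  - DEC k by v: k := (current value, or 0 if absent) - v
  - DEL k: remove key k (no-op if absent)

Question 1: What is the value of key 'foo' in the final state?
Track key 'foo' through all 7 events:
  event 1 (t=3: INC bar by 15): foo unchanged
  event 2 (t=13: DEC foo by 11): foo (absent) -> -11
  event 3 (t=21: DEL bar): foo unchanged
  event 4 (t=31: SET foo = 35): foo -11 -> 35
  event 5 (t=36: DEC baz by 12): foo unchanged
  event 6 (t=42: DEL baz): foo unchanged
  event 7 (t=48: INC bar by 5): foo unchanged
Final: foo = 35

Answer: 35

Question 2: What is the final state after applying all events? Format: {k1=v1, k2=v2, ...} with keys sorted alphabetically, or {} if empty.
  after event 1 (t=3: INC bar by 15): {bar=15}
  after event 2 (t=13: DEC foo by 11): {bar=15, foo=-11}
  after event 3 (t=21: DEL bar): {foo=-11}
  after event 4 (t=31: SET foo = 35): {foo=35}
  after event 5 (t=36: DEC baz by 12): {baz=-12, foo=35}
  after event 6 (t=42: DEL baz): {foo=35}
  after event 7 (t=48: INC bar by 5): {bar=5, foo=35}

Answer: {bar=5, foo=35}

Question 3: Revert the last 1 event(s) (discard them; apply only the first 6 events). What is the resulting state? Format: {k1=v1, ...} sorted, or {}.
Keep first 6 events (discard last 1):
  after event 1 (t=3: INC bar by 15): {bar=15}
  after event 2 (t=13: DEC foo by 11): {bar=15, foo=-11}
  after event 3 (t=21: DEL bar): {foo=-11}
  after event 4 (t=31: SET foo = 35): {foo=35}
  after event 5 (t=36: DEC baz by 12): {baz=-12, foo=35}
  after event 6 (t=42: DEL baz): {foo=35}

Answer: {foo=35}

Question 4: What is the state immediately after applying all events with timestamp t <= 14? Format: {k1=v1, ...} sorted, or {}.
Answer: {bar=15, foo=-11}

Derivation:
Apply events with t <= 14 (2 events):
  after event 1 (t=3: INC bar by 15): {bar=15}
  after event 2 (t=13: DEC foo by 11): {bar=15, foo=-11}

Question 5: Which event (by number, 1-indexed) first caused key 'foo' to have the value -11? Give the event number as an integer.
Looking for first event where foo becomes -11:
  event 2: foo (absent) -> -11  <-- first match

Answer: 2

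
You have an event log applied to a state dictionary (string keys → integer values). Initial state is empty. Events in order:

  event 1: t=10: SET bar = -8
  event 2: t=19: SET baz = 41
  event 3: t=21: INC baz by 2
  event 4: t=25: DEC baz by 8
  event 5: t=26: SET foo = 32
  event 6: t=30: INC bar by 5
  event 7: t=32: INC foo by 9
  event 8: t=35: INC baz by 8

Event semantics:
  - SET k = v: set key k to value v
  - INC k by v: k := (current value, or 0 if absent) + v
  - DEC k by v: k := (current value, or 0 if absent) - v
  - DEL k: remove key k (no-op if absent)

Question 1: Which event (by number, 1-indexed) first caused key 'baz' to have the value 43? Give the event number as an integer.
Looking for first event where baz becomes 43:
  event 2: baz = 41
  event 3: baz 41 -> 43  <-- first match

Answer: 3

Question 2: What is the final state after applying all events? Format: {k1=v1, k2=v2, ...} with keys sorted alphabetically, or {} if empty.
Answer: {bar=-3, baz=43, foo=41}

Derivation:
  after event 1 (t=10: SET bar = -8): {bar=-8}
  after event 2 (t=19: SET baz = 41): {bar=-8, baz=41}
  after event 3 (t=21: INC baz by 2): {bar=-8, baz=43}
  after event 4 (t=25: DEC baz by 8): {bar=-8, baz=35}
  after event 5 (t=26: SET foo = 32): {bar=-8, baz=35, foo=32}
  after event 6 (t=30: INC bar by 5): {bar=-3, baz=35, foo=32}
  after event 7 (t=32: INC foo by 9): {bar=-3, baz=35, foo=41}
  after event 8 (t=35: INC baz by 8): {bar=-3, baz=43, foo=41}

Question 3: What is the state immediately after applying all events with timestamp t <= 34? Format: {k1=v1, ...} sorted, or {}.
Apply events with t <= 34 (7 events):
  after event 1 (t=10: SET bar = -8): {bar=-8}
  after event 2 (t=19: SET baz = 41): {bar=-8, baz=41}
  after event 3 (t=21: INC baz by 2): {bar=-8, baz=43}
  after event 4 (t=25: DEC baz by 8): {bar=-8, baz=35}
  after event 5 (t=26: SET foo = 32): {bar=-8, baz=35, foo=32}
  after event 6 (t=30: INC bar by 5): {bar=-3, baz=35, foo=32}
  after event 7 (t=32: INC foo by 9): {bar=-3, baz=35, foo=41}

Answer: {bar=-3, baz=35, foo=41}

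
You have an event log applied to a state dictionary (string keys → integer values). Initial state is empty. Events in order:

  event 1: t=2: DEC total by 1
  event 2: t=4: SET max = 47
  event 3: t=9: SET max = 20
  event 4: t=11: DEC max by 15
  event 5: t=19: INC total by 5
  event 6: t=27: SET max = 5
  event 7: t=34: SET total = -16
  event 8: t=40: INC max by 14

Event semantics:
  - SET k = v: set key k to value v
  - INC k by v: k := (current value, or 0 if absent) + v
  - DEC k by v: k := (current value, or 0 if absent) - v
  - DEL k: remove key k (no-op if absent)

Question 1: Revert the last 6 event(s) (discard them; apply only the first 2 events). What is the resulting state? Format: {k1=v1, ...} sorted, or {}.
Answer: {max=47, total=-1}

Derivation:
Keep first 2 events (discard last 6):
  after event 1 (t=2: DEC total by 1): {total=-1}
  after event 2 (t=4: SET max = 47): {max=47, total=-1}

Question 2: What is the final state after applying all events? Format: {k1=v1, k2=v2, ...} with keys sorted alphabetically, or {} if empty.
Answer: {max=19, total=-16}

Derivation:
  after event 1 (t=2: DEC total by 1): {total=-1}
  after event 2 (t=4: SET max = 47): {max=47, total=-1}
  after event 3 (t=9: SET max = 20): {max=20, total=-1}
  after event 4 (t=11: DEC max by 15): {max=5, total=-1}
  after event 5 (t=19: INC total by 5): {max=5, total=4}
  after event 6 (t=27: SET max = 5): {max=5, total=4}
  after event 7 (t=34: SET total = -16): {max=5, total=-16}
  after event 8 (t=40: INC max by 14): {max=19, total=-16}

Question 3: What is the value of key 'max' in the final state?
Track key 'max' through all 8 events:
  event 1 (t=2: DEC total by 1): max unchanged
  event 2 (t=4: SET max = 47): max (absent) -> 47
  event 3 (t=9: SET max = 20): max 47 -> 20
  event 4 (t=11: DEC max by 15): max 20 -> 5
  event 5 (t=19: INC total by 5): max unchanged
  event 6 (t=27: SET max = 5): max 5 -> 5
  event 7 (t=34: SET total = -16): max unchanged
  event 8 (t=40: INC max by 14): max 5 -> 19
Final: max = 19

Answer: 19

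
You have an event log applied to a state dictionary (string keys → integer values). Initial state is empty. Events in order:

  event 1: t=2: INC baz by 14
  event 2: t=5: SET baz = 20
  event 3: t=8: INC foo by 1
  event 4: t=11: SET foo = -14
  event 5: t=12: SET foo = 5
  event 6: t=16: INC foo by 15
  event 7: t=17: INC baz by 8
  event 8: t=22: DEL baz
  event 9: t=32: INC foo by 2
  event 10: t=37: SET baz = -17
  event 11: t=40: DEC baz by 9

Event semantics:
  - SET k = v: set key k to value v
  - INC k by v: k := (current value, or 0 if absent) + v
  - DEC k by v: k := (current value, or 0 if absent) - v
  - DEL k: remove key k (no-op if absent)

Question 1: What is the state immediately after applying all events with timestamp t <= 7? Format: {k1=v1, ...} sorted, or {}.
Apply events with t <= 7 (2 events):
  after event 1 (t=2: INC baz by 14): {baz=14}
  after event 2 (t=5: SET baz = 20): {baz=20}

Answer: {baz=20}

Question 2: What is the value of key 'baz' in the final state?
Answer: -26

Derivation:
Track key 'baz' through all 11 events:
  event 1 (t=2: INC baz by 14): baz (absent) -> 14
  event 2 (t=5: SET baz = 20): baz 14 -> 20
  event 3 (t=8: INC foo by 1): baz unchanged
  event 4 (t=11: SET foo = -14): baz unchanged
  event 5 (t=12: SET foo = 5): baz unchanged
  event 6 (t=16: INC foo by 15): baz unchanged
  event 7 (t=17: INC baz by 8): baz 20 -> 28
  event 8 (t=22: DEL baz): baz 28 -> (absent)
  event 9 (t=32: INC foo by 2): baz unchanged
  event 10 (t=37: SET baz = -17): baz (absent) -> -17
  event 11 (t=40: DEC baz by 9): baz -17 -> -26
Final: baz = -26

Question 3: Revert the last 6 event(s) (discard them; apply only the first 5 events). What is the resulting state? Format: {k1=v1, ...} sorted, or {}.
Keep first 5 events (discard last 6):
  after event 1 (t=2: INC baz by 14): {baz=14}
  after event 2 (t=5: SET baz = 20): {baz=20}
  after event 3 (t=8: INC foo by 1): {baz=20, foo=1}
  after event 4 (t=11: SET foo = -14): {baz=20, foo=-14}
  after event 5 (t=12: SET foo = 5): {baz=20, foo=5}

Answer: {baz=20, foo=5}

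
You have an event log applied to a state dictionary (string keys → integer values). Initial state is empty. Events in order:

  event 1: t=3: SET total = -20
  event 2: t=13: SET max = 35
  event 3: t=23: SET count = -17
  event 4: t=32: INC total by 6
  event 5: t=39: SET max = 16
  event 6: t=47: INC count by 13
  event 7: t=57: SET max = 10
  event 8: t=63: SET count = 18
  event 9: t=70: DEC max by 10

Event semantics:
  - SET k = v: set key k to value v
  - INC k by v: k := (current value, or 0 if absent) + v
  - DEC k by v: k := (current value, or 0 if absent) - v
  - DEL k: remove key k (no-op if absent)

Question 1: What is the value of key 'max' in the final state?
Track key 'max' through all 9 events:
  event 1 (t=3: SET total = -20): max unchanged
  event 2 (t=13: SET max = 35): max (absent) -> 35
  event 3 (t=23: SET count = -17): max unchanged
  event 4 (t=32: INC total by 6): max unchanged
  event 5 (t=39: SET max = 16): max 35 -> 16
  event 6 (t=47: INC count by 13): max unchanged
  event 7 (t=57: SET max = 10): max 16 -> 10
  event 8 (t=63: SET count = 18): max unchanged
  event 9 (t=70: DEC max by 10): max 10 -> 0
Final: max = 0

Answer: 0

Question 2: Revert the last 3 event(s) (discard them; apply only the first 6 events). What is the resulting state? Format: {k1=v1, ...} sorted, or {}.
Keep first 6 events (discard last 3):
  after event 1 (t=3: SET total = -20): {total=-20}
  after event 2 (t=13: SET max = 35): {max=35, total=-20}
  after event 3 (t=23: SET count = -17): {count=-17, max=35, total=-20}
  after event 4 (t=32: INC total by 6): {count=-17, max=35, total=-14}
  after event 5 (t=39: SET max = 16): {count=-17, max=16, total=-14}
  after event 6 (t=47: INC count by 13): {count=-4, max=16, total=-14}

Answer: {count=-4, max=16, total=-14}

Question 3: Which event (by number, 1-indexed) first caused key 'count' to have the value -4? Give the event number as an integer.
Looking for first event where count becomes -4:
  event 3: count = -17
  event 4: count = -17
  event 5: count = -17
  event 6: count -17 -> -4  <-- first match

Answer: 6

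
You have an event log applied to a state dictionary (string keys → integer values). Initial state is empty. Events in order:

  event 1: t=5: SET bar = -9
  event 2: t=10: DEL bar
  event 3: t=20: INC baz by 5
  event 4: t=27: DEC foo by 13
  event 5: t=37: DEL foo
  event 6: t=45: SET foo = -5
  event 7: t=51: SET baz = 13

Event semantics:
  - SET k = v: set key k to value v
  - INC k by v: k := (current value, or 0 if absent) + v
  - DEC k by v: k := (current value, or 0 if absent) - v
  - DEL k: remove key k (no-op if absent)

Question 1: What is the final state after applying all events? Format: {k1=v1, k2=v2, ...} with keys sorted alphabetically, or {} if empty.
Answer: {baz=13, foo=-5}

Derivation:
  after event 1 (t=5: SET bar = -9): {bar=-9}
  after event 2 (t=10: DEL bar): {}
  after event 3 (t=20: INC baz by 5): {baz=5}
  after event 4 (t=27: DEC foo by 13): {baz=5, foo=-13}
  after event 5 (t=37: DEL foo): {baz=5}
  after event 6 (t=45: SET foo = -5): {baz=5, foo=-5}
  after event 7 (t=51: SET baz = 13): {baz=13, foo=-5}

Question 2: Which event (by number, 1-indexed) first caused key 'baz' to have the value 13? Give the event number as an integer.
Answer: 7

Derivation:
Looking for first event where baz becomes 13:
  event 3: baz = 5
  event 4: baz = 5
  event 5: baz = 5
  event 6: baz = 5
  event 7: baz 5 -> 13  <-- first match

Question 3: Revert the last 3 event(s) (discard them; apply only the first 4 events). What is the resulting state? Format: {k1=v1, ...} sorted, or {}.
Answer: {baz=5, foo=-13}

Derivation:
Keep first 4 events (discard last 3):
  after event 1 (t=5: SET bar = -9): {bar=-9}
  after event 2 (t=10: DEL bar): {}
  after event 3 (t=20: INC baz by 5): {baz=5}
  after event 4 (t=27: DEC foo by 13): {baz=5, foo=-13}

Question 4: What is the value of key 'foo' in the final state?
Track key 'foo' through all 7 events:
  event 1 (t=5: SET bar = -9): foo unchanged
  event 2 (t=10: DEL bar): foo unchanged
  event 3 (t=20: INC baz by 5): foo unchanged
  event 4 (t=27: DEC foo by 13): foo (absent) -> -13
  event 5 (t=37: DEL foo): foo -13 -> (absent)
  event 6 (t=45: SET foo = -5): foo (absent) -> -5
  event 7 (t=51: SET baz = 13): foo unchanged
Final: foo = -5

Answer: -5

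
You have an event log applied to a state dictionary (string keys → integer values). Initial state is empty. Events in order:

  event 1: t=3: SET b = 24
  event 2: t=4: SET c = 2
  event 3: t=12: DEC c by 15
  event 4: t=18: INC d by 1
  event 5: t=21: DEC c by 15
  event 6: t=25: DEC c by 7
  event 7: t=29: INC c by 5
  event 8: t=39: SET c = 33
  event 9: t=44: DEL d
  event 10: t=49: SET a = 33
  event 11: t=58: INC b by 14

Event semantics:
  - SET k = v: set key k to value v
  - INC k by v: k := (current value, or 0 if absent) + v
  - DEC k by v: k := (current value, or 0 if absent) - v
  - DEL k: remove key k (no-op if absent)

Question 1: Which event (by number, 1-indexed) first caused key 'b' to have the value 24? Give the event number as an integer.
Answer: 1

Derivation:
Looking for first event where b becomes 24:
  event 1: b (absent) -> 24  <-- first match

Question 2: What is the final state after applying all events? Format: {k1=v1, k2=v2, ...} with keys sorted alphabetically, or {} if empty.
Answer: {a=33, b=38, c=33}

Derivation:
  after event 1 (t=3: SET b = 24): {b=24}
  after event 2 (t=4: SET c = 2): {b=24, c=2}
  after event 3 (t=12: DEC c by 15): {b=24, c=-13}
  after event 4 (t=18: INC d by 1): {b=24, c=-13, d=1}
  after event 5 (t=21: DEC c by 15): {b=24, c=-28, d=1}
  after event 6 (t=25: DEC c by 7): {b=24, c=-35, d=1}
  after event 7 (t=29: INC c by 5): {b=24, c=-30, d=1}
  after event 8 (t=39: SET c = 33): {b=24, c=33, d=1}
  after event 9 (t=44: DEL d): {b=24, c=33}
  after event 10 (t=49: SET a = 33): {a=33, b=24, c=33}
  after event 11 (t=58: INC b by 14): {a=33, b=38, c=33}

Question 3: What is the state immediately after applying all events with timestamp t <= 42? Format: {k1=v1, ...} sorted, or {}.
Answer: {b=24, c=33, d=1}

Derivation:
Apply events with t <= 42 (8 events):
  after event 1 (t=3: SET b = 24): {b=24}
  after event 2 (t=4: SET c = 2): {b=24, c=2}
  after event 3 (t=12: DEC c by 15): {b=24, c=-13}
  after event 4 (t=18: INC d by 1): {b=24, c=-13, d=1}
  after event 5 (t=21: DEC c by 15): {b=24, c=-28, d=1}
  after event 6 (t=25: DEC c by 7): {b=24, c=-35, d=1}
  after event 7 (t=29: INC c by 5): {b=24, c=-30, d=1}
  after event 8 (t=39: SET c = 33): {b=24, c=33, d=1}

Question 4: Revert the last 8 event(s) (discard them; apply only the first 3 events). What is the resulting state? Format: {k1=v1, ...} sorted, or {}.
Answer: {b=24, c=-13}

Derivation:
Keep first 3 events (discard last 8):
  after event 1 (t=3: SET b = 24): {b=24}
  after event 2 (t=4: SET c = 2): {b=24, c=2}
  after event 3 (t=12: DEC c by 15): {b=24, c=-13}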